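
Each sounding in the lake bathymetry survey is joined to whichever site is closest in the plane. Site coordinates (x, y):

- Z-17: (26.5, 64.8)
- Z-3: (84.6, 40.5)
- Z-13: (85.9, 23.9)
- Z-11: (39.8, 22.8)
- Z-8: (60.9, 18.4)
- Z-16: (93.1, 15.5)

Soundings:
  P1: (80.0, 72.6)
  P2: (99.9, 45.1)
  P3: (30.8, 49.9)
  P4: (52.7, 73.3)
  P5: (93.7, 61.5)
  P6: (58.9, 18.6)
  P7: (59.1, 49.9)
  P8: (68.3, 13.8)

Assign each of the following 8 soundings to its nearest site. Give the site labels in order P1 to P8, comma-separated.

P1 → Z-3 (d²=1051.57)
P2 → Z-3 (d²=255.25)
P3 → Z-17 (d²=240.50)
P4 → Z-17 (d²=758.69)
P5 → Z-3 (d²=523.81)
P6 → Z-8 (d²=4.04)
P7 → Z-3 (d²=738.61)
P8 → Z-8 (d²=75.92)

Z-3, Z-3, Z-17, Z-17, Z-3, Z-8, Z-3, Z-8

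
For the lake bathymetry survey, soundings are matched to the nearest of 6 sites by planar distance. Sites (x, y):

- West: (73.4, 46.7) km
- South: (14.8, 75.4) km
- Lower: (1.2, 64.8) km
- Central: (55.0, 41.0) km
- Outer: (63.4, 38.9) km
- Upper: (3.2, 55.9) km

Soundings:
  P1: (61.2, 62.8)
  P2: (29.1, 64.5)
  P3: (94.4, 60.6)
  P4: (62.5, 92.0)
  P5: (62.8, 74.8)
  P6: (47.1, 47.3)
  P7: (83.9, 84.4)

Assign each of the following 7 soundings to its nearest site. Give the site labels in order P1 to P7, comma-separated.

P1 → West (d²=408.05)
P2 → South (d²=323.30)
P3 → West (d²=634.21)
P4 → West (d²=2170.90)
P5 → West (d²=901.97)
P6 → Central (d²=102.10)
P7 → West (d²=1531.54)

West, South, West, West, West, Central, West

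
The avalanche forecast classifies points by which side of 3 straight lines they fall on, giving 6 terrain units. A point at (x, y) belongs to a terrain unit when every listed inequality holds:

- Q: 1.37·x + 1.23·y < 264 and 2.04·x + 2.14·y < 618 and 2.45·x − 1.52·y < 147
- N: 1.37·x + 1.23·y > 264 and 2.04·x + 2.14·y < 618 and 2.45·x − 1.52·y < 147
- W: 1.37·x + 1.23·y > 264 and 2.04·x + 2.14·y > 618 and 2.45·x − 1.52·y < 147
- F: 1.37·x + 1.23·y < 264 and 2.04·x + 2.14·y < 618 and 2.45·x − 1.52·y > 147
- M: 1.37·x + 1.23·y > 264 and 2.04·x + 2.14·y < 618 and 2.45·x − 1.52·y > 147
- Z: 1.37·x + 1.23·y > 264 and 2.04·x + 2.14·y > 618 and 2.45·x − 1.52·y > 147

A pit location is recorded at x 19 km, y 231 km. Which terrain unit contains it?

N

1.37·19 + 1.23·231 = 310.160, which is > 264
2.04·19 + 2.14·231 = 533.100, which is < 618
2.45·19 − 1.52·231 = -304.570, which is < 147
This sign pattern matches N.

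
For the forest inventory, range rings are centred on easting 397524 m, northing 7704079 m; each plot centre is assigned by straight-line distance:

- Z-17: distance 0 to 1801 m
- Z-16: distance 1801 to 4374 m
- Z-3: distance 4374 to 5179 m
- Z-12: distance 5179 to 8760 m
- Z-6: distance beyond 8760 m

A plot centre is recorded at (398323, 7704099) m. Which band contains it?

Distance = √((398323−397524)² + (7704099−7704079)²) = √(638401.000 + 400.000) = 799.250 m.
0 ≤ 799.250 < 1801 → Z-17.

Z-17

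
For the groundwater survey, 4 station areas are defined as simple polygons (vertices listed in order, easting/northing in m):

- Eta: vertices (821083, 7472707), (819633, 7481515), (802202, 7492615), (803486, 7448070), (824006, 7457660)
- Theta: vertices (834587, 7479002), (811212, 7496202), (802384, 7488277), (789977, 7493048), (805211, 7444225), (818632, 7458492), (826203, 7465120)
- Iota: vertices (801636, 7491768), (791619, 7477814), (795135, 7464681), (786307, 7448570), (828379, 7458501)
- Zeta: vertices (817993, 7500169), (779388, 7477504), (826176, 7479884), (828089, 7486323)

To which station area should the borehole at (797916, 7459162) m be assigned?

Iota

Cast a ray rightward from (797916, 7459162). For each polygon, the edges (by vertex number in listed order) whose endpoints lie on opposite sides of northing = 7459162, where each meets that height, and whether that is right or left of the point:
Eta: 3–4 at easting≈803166.3 (right), 5–1 at easting≈823714.2 (right) → 2 crossings.
Theta: 4–5 at easting≈800550.3 (right), 6–7 at easting≈819397.3 (right) → 2 crossings.
Iota: 3–4 at easting≈792110.9 (left), 5–1 at easting≈827847.6 (right) → 1 crossing.
Zeta: no edge straddles that height → 0 crossings.
Only Iota has an odd count, so the point is inside Iota.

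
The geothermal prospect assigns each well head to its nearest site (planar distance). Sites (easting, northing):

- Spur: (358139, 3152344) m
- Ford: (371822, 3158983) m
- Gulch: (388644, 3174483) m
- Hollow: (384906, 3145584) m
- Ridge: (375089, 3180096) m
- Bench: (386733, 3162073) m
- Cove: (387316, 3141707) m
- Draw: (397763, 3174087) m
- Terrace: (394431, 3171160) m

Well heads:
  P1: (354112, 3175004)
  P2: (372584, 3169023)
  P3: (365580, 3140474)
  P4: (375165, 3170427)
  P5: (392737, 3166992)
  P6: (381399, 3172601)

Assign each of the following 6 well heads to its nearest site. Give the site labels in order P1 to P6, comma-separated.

Ridge, Ford, Spur, Ridge, Terrace, Gulch

P1 → Ridge (d²=465962993.00)
P2 → Ford (d²=101382244.00)
P3 → Spur (d²=196265381.00)
P4 → Ridge (d²=93495337.00)
P5 → Terrace (d²=20241860.00)
P6 → Gulch (d²=56031949.00)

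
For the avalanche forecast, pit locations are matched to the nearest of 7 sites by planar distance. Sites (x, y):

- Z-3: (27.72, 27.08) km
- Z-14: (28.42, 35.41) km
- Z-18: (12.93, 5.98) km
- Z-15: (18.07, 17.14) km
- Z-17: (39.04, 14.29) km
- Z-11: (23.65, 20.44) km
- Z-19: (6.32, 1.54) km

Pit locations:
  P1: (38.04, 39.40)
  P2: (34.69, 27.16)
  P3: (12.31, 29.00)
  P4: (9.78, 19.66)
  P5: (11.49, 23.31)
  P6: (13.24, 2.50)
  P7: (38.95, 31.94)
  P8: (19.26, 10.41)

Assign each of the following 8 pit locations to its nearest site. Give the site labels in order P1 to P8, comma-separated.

Z-14, Z-3, Z-15, Z-15, Z-15, Z-18, Z-14, Z-15

P1 → Z-14 (d²=108.46)
P2 → Z-3 (d²=48.59)
P3 → Z-15 (d²=173.84)
P4 → Z-15 (d²=75.07)
P5 → Z-15 (d²=81.37)
P6 → Z-18 (d²=12.21)
P7 → Z-14 (d²=122.92)
P8 → Z-15 (d²=46.71)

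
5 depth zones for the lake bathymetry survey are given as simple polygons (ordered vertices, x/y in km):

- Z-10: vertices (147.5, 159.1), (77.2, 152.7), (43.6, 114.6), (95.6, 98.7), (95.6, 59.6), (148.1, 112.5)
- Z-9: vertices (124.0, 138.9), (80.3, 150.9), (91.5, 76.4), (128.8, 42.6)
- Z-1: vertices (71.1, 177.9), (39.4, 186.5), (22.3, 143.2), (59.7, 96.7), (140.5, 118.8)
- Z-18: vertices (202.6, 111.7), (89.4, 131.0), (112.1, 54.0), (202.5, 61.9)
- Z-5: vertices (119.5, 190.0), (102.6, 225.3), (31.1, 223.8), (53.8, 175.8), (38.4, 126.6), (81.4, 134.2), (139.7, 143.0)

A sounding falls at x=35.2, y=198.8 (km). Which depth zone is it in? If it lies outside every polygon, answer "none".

none

Cast a ray rightward from (35.2, 198.8). For each polygon, the edges (by vertex number in listed order) whose endpoints lie on opposite sides of y = 198.8, where each meets that height, and whether that is right or left of the point:
Z-10: no edge straddles that height → 0 crossings.
Z-9: no edge straddles that height → 0 crossings.
Z-1: no edge straddles that height → 0 crossings.
Z-18: no edge straddles that height → 0 crossings.
Z-5: 1–2 at x≈115.29 (right), 3–4 at x≈42.92 (right) → 2 crossings.
All counts are even, so the point lies outside every listed polygon.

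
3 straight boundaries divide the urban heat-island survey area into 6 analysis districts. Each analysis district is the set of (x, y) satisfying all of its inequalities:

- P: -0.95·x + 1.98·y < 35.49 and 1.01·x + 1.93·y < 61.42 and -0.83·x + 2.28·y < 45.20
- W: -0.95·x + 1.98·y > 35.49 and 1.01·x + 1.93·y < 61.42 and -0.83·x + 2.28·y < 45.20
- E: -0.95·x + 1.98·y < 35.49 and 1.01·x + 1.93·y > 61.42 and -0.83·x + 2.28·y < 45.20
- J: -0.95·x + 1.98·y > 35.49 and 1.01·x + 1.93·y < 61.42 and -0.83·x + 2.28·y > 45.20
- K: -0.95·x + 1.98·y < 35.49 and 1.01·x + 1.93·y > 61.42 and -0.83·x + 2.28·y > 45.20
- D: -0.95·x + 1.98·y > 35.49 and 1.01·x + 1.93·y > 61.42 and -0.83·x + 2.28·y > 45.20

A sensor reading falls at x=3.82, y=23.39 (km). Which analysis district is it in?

J

-0.95·3.82 + 1.98·23.39 = 42.683, which is > 35.49
1.01·3.82 + 1.93·23.39 = 49.001, which is < 61.42
-0.83·3.82 + 2.28·23.39 = 50.159, which is > 45.20
This sign pattern matches J.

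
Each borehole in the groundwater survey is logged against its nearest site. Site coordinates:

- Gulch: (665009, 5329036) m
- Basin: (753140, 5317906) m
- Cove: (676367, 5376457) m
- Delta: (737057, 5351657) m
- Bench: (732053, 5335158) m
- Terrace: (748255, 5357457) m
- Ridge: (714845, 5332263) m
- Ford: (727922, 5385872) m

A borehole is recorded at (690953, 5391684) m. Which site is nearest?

Cove

Squared distances to each site:
Gulch: 4597863040.000; Basin: 9310416253.000; Cove: 444612925.000; Delta: 3727739545.000; Bench: 4884398676.000; Terrace: 4455006733.000; Ridge: 4101682905.000; Ford: 1400486305.000.
Minimum at Cove.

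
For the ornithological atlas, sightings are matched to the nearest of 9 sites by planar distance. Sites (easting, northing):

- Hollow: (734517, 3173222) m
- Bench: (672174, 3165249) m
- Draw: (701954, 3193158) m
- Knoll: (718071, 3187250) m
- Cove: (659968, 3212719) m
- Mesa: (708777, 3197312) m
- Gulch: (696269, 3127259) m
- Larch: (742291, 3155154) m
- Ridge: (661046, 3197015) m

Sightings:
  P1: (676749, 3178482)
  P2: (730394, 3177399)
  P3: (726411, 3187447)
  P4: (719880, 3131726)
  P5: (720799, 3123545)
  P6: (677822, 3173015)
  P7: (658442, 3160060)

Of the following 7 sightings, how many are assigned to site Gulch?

P1 → Bench
P2 → Hollow
P3 → Knoll
P4 → Gulch
P5 → Gulch
P6 → Bench
P7 → Bench
2 of the 7 go to Gulch.

2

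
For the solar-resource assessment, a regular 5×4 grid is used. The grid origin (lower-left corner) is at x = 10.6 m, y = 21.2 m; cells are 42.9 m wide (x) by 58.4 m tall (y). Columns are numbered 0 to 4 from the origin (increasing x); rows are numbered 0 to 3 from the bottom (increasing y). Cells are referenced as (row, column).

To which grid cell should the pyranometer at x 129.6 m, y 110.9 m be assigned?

(1, 2)

Column index: ⌊(129.6 − 10.6) / 42.9⌋ = ⌊2.774⌋ = 2
Row offset from origin: ⌊(110.9 − 21.2) / 58.4⌋ = ⌊1.536⌋ = 1 → row 1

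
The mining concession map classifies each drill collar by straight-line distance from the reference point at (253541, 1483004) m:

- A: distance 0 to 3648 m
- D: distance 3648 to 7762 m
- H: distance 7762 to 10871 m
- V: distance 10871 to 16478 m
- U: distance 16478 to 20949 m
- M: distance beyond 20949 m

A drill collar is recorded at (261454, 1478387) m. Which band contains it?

H

Distance = √((261454−253541)² + (1478387−1483004)²) = √(62615569.000 + 21316689.000) = 9161.455 m.
7762 ≤ 9161.455 < 10871 → H.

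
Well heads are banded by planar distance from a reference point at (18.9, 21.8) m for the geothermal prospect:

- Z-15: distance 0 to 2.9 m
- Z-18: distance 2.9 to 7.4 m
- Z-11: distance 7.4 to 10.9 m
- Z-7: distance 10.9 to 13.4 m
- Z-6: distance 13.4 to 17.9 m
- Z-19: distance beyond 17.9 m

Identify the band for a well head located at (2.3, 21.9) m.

Z-6

Distance = √((2.3−18.9)² + (21.9−21.8)²) = √(275.560 + 0.010) = 16.600 m.
13.4 ≤ 16.600 < 17.9 → Z-6.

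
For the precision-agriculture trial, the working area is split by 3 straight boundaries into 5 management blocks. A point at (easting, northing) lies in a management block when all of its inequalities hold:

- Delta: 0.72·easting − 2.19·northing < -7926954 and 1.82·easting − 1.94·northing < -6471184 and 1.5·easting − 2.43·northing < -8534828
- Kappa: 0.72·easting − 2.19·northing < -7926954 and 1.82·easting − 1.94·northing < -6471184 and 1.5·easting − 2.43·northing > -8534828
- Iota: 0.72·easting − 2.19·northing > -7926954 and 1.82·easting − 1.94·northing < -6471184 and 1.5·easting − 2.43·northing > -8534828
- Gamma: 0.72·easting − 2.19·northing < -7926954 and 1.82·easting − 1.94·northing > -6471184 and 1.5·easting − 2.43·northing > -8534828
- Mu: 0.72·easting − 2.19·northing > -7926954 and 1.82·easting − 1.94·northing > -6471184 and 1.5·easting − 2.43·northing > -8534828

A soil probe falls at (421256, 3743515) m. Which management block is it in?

Iota

0.72·421256 − 2.19·3743515 = -7894993.530, which is > -7926954
1.82·421256 − 1.94·3743515 = -6495733.180, which is < -6471184
1.5·421256 − 2.43·3743515 = -8464857.450, which is > -8534828
This sign pattern matches Iota.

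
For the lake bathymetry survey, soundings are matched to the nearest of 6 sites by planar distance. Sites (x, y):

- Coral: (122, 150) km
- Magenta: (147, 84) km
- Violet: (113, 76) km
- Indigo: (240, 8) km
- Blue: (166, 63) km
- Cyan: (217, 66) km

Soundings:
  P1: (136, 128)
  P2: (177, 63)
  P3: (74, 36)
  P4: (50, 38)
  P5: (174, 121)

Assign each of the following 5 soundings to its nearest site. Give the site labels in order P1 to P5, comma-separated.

Coral, Blue, Violet, Violet, Magenta

P1 → Coral (d²=680.00)
P2 → Blue (d²=121.00)
P3 → Violet (d²=3121.00)
P4 → Violet (d²=5413.00)
P5 → Magenta (d²=2098.00)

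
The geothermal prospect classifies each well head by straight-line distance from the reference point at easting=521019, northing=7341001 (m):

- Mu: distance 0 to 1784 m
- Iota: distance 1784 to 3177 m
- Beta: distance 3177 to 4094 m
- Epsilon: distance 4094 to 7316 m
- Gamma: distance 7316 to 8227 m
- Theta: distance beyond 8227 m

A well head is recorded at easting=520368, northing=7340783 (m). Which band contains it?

Distance = √((520368−521019)² + (7340783−7341001)²) = √(423801.000 + 47524.000) = 686.531 m.
0 ≤ 686.531 < 1784 → Mu.

Mu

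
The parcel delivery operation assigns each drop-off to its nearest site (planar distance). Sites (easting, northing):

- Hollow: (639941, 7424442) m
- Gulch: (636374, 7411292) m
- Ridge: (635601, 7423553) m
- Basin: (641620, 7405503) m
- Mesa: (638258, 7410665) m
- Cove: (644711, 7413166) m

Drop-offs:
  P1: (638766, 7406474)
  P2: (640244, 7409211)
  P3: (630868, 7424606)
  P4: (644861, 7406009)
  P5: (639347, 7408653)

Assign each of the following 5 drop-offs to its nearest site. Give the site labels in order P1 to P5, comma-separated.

P1 → Basin (d²=9088157.00)
P2 → Mesa (d²=6058312.00)
P3 → Ridge (d²=23510098.00)
P4 → Basin (d²=10760117.00)
P5 → Mesa (d²=5234065.00)

Basin, Mesa, Ridge, Basin, Mesa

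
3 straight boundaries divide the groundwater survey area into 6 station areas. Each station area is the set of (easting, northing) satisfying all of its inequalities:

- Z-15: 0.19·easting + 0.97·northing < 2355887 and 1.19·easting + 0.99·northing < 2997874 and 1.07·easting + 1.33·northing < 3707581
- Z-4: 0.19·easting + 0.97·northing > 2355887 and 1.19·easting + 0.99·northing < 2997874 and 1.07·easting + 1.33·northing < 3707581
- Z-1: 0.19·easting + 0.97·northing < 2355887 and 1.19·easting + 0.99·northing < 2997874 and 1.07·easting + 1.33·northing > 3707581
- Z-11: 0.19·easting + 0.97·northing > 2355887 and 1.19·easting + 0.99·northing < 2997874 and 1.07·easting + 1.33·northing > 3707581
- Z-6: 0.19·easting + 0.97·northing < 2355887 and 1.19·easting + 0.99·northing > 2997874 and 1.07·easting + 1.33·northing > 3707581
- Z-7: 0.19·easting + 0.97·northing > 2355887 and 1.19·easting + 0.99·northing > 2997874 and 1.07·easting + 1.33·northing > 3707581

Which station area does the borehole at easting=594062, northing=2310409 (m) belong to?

Z-1

0.19·594062 + 0.97·2310409 = 2353968.510, which is < 2355887
1.19·594062 + 0.99·2310409 = 2994238.690, which is < 2997874
1.07·594062 + 1.33·2310409 = 3708490.310, which is > 3707581
This sign pattern matches Z-1.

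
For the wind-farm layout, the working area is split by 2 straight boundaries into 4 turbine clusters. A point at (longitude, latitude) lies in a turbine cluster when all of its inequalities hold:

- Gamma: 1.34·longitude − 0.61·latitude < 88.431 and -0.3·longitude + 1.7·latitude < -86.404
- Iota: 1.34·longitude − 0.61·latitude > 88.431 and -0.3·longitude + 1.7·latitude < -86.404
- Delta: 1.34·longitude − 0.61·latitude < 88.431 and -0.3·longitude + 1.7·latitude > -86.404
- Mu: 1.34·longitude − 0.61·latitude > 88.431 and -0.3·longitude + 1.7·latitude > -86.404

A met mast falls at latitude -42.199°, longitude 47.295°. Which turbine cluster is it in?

Mu

1.34·47.295 − 0.61·-42.199 = 89.117, which is > 88.431
-0.3·47.295 + 1.7·-42.199 = -85.927, which is > -86.404
This sign pattern matches Mu.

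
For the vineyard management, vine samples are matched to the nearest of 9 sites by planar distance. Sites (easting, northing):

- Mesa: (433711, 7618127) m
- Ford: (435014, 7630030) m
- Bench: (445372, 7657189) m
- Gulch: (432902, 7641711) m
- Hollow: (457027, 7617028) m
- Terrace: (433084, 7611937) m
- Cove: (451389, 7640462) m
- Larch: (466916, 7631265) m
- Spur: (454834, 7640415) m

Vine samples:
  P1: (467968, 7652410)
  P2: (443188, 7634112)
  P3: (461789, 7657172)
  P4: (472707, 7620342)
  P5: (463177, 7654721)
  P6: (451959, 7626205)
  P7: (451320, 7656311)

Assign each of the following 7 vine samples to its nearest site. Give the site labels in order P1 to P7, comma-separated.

Spur, Ford, Bench, Larch, Spur, Hollow, Bench

P1 → Spur (d²=316381981.00)
P2 → Ford (d²=83477000.00)
P3 → Bench (d²=269518178.00)
P4 → Larch (d²=152847610.00)
P5 → Spur (d²=274267285.00)
P6 → Hollow (d²=109901953.00)
P7 → Bench (d²=36149588.00)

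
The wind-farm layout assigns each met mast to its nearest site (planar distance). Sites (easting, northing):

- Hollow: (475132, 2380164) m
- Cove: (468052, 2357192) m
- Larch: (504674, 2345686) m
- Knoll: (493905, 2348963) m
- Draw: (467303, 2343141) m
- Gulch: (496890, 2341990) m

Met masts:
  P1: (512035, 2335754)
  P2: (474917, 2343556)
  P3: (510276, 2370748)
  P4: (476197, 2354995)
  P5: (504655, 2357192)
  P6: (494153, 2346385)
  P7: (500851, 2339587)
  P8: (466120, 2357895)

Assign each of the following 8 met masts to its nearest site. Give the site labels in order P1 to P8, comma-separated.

Larch, Draw, Larch, Cove, Larch, Knoll, Gulch, Cove

P1 → Larch (d²=152828945.00)
P2 → Draw (d²=58145221.00)
P3 → Larch (d²=659486248.00)
P4 → Cove (d²=71167834.00)
P5 → Larch (d²=132388397.00)
P6 → Knoll (d²=6707588.00)
P7 → Gulch (d²=21463930.00)
P8 → Cove (d²=4226833.00)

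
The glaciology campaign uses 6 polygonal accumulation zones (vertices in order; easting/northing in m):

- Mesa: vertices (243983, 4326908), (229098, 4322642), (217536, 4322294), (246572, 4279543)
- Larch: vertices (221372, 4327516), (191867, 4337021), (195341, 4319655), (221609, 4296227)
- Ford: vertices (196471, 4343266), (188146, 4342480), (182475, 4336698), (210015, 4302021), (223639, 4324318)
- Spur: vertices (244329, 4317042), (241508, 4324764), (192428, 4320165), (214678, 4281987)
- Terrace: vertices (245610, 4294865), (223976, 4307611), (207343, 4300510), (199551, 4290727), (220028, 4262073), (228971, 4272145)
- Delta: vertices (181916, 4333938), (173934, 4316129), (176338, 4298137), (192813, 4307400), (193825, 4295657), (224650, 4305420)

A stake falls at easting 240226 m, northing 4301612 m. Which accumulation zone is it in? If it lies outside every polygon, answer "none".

Cast a ray rightward from (240226, 4301612). For each polygon, the edges (by vertex number in listed order) whose endpoints lie on opposite sides of northing = 4301612, where each meets that height, and whether that is right or left of the point:
Mesa: 3–4 at easting≈231583.0 (left), 4–1 at easting≈245365.7 (right) → 1 crossing.
Larch: 3–4 at easting≈215571.2 (left), 4–1 at easting≈221568.2 (left) → 0 crossings.
Ford: no edge straddles that height → 0 crossings.
Spur: 3–4 at easting≈203240.6 (left), 4–1 at easting≈231277.7 (left) → 0 crossings.
Terrace: 1–2 at easting≈234158.2 (left), 2–3 at easting≈209924.3 (left) → 0 crossings.
Delta: 2–3 at easting≈175873.7 (left), 3–4 at easting≈182518.6 (left), 4–5 at easting≈193311.8 (left), 5–6 at easting≈212626.9 (left) → 0 crossings.
Only Mesa has an odd count, so the point is inside Mesa.

Mesa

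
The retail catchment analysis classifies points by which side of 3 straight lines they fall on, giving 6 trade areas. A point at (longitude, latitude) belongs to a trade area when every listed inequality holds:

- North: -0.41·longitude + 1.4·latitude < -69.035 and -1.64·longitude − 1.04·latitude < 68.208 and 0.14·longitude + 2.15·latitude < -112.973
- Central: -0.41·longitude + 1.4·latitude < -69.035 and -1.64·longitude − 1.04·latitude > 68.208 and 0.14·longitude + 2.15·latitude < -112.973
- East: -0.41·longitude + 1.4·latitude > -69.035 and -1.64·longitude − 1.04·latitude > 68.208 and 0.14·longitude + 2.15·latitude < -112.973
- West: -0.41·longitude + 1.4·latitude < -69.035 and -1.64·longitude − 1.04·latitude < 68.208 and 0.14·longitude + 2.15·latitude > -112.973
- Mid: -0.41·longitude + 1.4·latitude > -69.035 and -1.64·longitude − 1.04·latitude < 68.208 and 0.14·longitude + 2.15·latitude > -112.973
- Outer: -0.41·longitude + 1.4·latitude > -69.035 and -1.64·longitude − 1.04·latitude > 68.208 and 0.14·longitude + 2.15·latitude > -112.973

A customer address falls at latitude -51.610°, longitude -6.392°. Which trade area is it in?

-0.41·-6.392 + 1.4·-51.610 = -69.633, which is < -69.035
-1.64·-6.392 − 1.04·-51.610 = 64.157, which is < 68.208
0.14·-6.392 + 2.15·-51.610 = -111.856, which is > -112.973
This sign pattern matches West.

West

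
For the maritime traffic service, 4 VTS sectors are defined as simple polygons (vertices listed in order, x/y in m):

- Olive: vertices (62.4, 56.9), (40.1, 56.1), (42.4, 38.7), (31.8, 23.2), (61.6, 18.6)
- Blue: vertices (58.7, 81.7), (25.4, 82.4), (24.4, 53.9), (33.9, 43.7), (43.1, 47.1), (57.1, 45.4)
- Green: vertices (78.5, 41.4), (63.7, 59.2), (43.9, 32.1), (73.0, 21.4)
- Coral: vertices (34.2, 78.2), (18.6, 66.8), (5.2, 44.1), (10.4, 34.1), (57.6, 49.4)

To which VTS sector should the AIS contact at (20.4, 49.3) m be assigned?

Cast a ray rightward from (20.4, 49.3). For each polygon, the edges (by vertex number in listed order) whose endpoints lie on opposite sides of y = 49.3, where each meets that height, and whether that is right or left of the point:
Olive: 2–3 at x≈41.00 (right), 5–1 at x≈62.24 (right) → 2 crossings.
Blue: 3–4 at x≈28.68 (right), 6–1 at x≈57.27 (right) → 2 crossings.
Green: 1–2 at x≈71.93 (right), 2–3 at x≈56.47 (right) → 2 crossings.
Coral: 2–3 at x≈8.27 (left), 4–5 at x≈57.29 (right) → 1 crossing.
Only Coral has an odd count, so the point is inside Coral.

Coral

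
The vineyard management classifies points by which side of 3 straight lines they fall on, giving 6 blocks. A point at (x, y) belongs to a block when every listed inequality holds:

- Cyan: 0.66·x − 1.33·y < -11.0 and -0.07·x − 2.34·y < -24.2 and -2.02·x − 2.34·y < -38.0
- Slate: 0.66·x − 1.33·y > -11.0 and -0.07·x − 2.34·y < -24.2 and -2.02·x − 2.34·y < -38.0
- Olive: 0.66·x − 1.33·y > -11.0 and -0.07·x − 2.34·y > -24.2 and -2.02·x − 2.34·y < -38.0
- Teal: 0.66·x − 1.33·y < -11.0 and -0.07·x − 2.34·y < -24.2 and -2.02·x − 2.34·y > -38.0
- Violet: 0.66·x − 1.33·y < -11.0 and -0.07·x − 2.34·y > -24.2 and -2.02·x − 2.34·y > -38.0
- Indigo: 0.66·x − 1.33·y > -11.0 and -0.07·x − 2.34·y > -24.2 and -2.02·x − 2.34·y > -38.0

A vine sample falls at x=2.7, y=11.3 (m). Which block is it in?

Teal

0.66·2.7 − 1.33·11.3 = -13.247, which is < -11.0
-0.07·2.7 − 2.34·11.3 = -26.631, which is < -24.2
-2.02·2.7 − 2.34·11.3 = -31.896, which is > -38.0
This sign pattern matches Teal.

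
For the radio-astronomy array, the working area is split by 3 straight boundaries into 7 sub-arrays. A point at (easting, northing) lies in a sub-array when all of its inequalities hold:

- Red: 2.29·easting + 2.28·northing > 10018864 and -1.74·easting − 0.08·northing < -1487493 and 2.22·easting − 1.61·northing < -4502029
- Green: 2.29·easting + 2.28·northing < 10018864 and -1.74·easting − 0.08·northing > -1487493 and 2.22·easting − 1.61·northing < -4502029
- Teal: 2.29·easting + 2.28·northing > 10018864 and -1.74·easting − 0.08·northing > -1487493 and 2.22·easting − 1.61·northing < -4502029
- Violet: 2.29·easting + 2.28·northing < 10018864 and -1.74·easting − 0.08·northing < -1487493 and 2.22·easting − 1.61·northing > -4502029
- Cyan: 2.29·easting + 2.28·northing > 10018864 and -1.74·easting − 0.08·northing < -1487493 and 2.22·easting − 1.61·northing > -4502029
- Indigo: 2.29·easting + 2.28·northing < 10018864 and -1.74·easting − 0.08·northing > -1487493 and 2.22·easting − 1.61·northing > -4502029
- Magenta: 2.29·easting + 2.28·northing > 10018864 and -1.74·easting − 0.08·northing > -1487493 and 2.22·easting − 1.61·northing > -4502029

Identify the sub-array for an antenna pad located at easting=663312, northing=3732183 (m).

Teal

2.29·663312 + 2.28·3732183 = 10028361.720, which is > 10018864
-1.74·663312 − 0.08·3732183 = -1452737.520, which is > -1487493
2.22·663312 − 1.61·3732183 = -4536261.990, which is < -4502029
This sign pattern matches Teal.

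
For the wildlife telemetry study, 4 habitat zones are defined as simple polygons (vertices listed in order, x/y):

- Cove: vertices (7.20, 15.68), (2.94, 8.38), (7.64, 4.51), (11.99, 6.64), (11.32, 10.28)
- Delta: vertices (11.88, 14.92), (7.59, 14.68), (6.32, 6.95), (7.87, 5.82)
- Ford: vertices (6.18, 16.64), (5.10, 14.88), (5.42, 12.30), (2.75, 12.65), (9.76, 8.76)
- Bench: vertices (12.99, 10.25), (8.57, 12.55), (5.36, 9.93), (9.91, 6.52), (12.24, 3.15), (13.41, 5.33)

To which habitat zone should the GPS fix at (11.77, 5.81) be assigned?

Cast a ray rightward from (11.77, 5.81). For each polygon, the edges (by vertex number in listed order) whose endpoints lie on opposite sides of y = 5.81, where each meets that height, and whether that is right or left of the point:
Cove: 2–3 at x≈6.061 (left), 3–4 at x≈10.295 (left) → 0 crossings.
Delta: no edge straddles that height → 0 crossings.
Ford: no edge straddles that height → 0 crossings.
Bench: 4–5 at x≈10.401 (left), 6–1 at x≈13.369 (right) → 1 crossing.
Only Bench has an odd count, so the point is inside Bench.

Bench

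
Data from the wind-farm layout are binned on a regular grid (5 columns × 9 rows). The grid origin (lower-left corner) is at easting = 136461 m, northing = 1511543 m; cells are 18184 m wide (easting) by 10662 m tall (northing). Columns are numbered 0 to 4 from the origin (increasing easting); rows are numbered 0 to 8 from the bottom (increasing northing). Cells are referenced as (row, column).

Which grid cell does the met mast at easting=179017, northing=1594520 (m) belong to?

Column index: ⌊(179017 − 136461) / 18184⌋ = ⌊2.340⌋ = 2
Row offset from origin: ⌊(1594520 − 1511543) / 10662⌋ = ⌊7.782⌋ = 7 → row 7

(7, 2)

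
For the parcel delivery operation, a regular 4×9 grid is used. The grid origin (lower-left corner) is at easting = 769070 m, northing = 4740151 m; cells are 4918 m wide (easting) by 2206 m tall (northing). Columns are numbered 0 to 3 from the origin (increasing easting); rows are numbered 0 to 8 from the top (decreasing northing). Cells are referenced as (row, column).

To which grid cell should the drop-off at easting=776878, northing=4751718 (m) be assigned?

(3, 1)

Column index: ⌊(776878 − 769070) / 4918⌋ = ⌊1.588⌋ = 1
Row offset from origin: ⌊(4751718 − 4740151) / 2206⌋ = ⌊5.243⌋ = 5 → row 3 (counted from top)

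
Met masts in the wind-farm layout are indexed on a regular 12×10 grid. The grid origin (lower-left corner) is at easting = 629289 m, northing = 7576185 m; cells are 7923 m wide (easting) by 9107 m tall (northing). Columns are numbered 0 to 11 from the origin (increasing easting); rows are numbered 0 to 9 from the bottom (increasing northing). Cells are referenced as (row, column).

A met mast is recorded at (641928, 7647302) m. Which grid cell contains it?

Column index: ⌊(641928 − 629289) / 7923⌋ = ⌊1.595⌋ = 1
Row offset from origin: ⌊(7647302 − 7576185) / 9107⌋ = ⌊7.809⌋ = 7 → row 7

(7, 1)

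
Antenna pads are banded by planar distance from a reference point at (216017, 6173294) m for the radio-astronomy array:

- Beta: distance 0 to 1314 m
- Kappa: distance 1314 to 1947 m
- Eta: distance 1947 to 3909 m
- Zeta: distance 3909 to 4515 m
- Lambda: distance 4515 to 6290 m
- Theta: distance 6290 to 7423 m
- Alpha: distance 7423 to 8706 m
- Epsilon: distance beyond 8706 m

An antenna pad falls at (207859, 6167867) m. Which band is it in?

Epsilon

Distance = √((207859−216017)² + (6167867−6173294)²) = √(66552964.000 + 29452329.000) = 9798.229 m.
8706 ≤ 9798.229 < ∞ → Epsilon.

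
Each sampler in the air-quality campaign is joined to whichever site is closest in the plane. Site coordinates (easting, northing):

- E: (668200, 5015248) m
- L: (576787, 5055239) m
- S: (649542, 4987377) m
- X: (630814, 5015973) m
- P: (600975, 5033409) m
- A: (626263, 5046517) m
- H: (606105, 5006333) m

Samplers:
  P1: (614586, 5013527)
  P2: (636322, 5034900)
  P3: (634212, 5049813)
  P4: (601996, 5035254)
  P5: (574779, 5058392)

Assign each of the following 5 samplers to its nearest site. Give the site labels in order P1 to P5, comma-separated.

H, A, A, P, L

P1 → H (d²=123680997.00)
P2 → A (d²=236138170.00)
P3 → A (d²=74050217.00)
P4 → P (d²=4446466.00)
P5 → L (d²=13973473.00)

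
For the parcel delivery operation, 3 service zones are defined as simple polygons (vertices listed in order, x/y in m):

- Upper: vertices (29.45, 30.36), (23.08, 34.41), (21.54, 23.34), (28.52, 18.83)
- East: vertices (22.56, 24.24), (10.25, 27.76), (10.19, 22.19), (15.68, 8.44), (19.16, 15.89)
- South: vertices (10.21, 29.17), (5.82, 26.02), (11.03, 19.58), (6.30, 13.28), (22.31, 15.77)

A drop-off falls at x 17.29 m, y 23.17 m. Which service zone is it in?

East

Cast a ray rightward from (17.29, 23.17). For each polygon, the edges (by vertex number in listed order) whose endpoints lie on opposite sides of y = 23.17, where each meets that height, and whether that is right or left of the point:
Upper: 3–4 at x≈21.803 (right), 4–1 at x≈28.870 (right) → 2 crossings.
East: 2–3 at x≈10.201 (left), 5–1 at x≈22.124 (right) → 1 crossing.
South: 2–3 at x≈8.126 (left), 5–1 at x≈15.628 (left) → 0 crossings.
Only East has an odd count, so the point is inside East.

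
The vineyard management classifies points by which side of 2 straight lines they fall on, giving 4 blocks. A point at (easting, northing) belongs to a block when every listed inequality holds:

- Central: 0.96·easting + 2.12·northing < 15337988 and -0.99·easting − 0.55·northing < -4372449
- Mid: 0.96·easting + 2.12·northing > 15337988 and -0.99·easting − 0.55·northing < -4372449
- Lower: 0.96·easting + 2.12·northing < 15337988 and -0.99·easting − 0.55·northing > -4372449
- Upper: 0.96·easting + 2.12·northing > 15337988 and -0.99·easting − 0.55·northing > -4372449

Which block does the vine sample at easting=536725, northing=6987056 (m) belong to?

Central

0.96·536725 + 2.12·6987056 = 15327814.720, which is < 15337988
-0.99·536725 − 0.55·6987056 = -4374238.550, which is < -4372449
This sign pattern matches Central.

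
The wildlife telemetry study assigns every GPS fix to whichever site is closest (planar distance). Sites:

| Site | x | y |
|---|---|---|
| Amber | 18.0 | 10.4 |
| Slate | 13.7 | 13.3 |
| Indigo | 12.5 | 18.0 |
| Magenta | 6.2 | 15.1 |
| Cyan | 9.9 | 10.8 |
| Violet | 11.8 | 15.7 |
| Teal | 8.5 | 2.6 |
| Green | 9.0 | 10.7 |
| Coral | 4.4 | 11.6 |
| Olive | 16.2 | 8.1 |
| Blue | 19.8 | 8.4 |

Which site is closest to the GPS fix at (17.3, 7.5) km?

Olive

Squared distances to each site:
Amber: 8.900; Slate: 46.600; Indigo: 133.290; Magenta: 180.970; Cyan: 65.650; Violet: 97.490; Teal: 101.450; Green: 79.130; Coral: 183.220; Olive: 1.570; Blue: 7.060.
Minimum at Olive.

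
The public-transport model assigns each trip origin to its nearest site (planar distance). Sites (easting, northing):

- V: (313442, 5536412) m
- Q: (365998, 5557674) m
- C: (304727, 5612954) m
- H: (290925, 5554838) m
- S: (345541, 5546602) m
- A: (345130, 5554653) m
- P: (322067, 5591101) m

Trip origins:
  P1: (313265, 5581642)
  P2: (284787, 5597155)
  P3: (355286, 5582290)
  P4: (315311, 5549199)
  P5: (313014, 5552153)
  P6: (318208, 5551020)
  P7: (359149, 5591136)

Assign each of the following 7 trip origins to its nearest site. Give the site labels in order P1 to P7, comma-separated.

P, C, Q, V, V, V, Q

P1 → P (d²=166947885.00)
P2 → C (d²=647212001.00)
P3 → Q (d²=720694400.00)
P4 → V (d²=167000530.00)
P5 → V (d²=247962265.00)
P6 → V (d²=236108420.00)
P7 → Q (d²=1166614245.00)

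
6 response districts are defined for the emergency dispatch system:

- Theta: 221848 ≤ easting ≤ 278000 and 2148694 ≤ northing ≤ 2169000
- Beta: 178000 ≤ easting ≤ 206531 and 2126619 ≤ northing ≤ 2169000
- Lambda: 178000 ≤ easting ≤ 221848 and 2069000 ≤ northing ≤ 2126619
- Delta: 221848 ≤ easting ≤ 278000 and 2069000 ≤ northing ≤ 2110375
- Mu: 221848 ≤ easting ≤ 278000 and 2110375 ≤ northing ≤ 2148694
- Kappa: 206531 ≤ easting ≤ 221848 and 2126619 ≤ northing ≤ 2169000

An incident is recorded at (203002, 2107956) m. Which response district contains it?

The point has easting = 203002 and northing = 2107956.
Only Lambda satisfies 178000 ≤ easting ≤ 221848 and 2069000 ≤ northing ≤ 2126619.

Lambda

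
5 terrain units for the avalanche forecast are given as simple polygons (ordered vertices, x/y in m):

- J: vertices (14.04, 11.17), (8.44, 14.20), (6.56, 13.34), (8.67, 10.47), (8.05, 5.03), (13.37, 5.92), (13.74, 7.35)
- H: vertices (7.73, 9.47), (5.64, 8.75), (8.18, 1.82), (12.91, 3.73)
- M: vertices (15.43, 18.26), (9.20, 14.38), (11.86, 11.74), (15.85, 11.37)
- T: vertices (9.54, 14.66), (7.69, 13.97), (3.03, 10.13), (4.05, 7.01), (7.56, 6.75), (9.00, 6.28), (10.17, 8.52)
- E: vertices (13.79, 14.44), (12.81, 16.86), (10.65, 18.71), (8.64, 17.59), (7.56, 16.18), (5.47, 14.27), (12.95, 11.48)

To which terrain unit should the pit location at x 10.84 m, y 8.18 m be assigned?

J

Cast a ray rightward from (10.84, 8.18). For each polygon, the edges (by vertex number in listed order) whose endpoints lie on opposite sides of y = 8.18, where each meets that height, and whether that is right or left of the point:
J: 4–5 at x≈8.409 (left), 7–1 at x≈13.805 (right) → 1 crossing.
H: 2–3 at x≈5.849 (left), 4–1 at x≈8.894 (left) → 0 crossings.
M: no edge straddles that height → 0 crossings.
T: 3–4 at x≈3.667 (left), 6–7 at x≈9.992 (left) → 0 crossings.
E: no edge straddles that height → 0 crossings.
Only J has an odd count, so the point is inside J.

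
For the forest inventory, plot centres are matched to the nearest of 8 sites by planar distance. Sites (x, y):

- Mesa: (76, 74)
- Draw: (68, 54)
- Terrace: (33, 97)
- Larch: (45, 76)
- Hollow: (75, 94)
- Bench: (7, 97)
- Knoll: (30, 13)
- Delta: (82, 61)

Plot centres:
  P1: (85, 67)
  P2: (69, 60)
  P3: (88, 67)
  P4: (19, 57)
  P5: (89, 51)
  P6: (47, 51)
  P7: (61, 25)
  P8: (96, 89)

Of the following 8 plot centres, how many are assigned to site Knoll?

P1 → Delta
P2 → Draw
P3 → Delta
P4 → Larch
P5 → Delta
P6 → Draw
P7 → Draw
P8 → Hollow
0 of the 8 go to Knoll.

0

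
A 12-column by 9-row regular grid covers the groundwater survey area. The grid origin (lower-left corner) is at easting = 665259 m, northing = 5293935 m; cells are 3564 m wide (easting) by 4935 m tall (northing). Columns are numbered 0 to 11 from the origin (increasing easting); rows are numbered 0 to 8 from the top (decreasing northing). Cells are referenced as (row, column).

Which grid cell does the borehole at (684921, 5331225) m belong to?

Column index: ⌊(684921 − 665259) / 3564⌋ = ⌊5.517⌋ = 5
Row offset from origin: ⌊(5331225 − 5293935) / 4935⌋ = ⌊7.556⌋ = 7 → row 1 (counted from top)

(1, 5)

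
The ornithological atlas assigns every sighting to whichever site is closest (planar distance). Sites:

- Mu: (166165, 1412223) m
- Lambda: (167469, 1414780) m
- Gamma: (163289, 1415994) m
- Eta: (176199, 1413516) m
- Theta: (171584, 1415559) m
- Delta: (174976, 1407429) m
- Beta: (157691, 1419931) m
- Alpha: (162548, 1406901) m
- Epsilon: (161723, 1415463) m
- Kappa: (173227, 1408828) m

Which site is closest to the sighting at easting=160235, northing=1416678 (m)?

Epsilon

Squared distances to each site:
Mu: 55011925.000; Lambda: 55933160.000; Gamma: 9794772.000; Eta: 264847540.000; Theta: 130051962.000; Delta: 302841082.000; Beta: 17053945.000; Alpha: 100939698.000; Epsilon: 3690369.000; Kappa: 230414564.000.
Minimum at Epsilon.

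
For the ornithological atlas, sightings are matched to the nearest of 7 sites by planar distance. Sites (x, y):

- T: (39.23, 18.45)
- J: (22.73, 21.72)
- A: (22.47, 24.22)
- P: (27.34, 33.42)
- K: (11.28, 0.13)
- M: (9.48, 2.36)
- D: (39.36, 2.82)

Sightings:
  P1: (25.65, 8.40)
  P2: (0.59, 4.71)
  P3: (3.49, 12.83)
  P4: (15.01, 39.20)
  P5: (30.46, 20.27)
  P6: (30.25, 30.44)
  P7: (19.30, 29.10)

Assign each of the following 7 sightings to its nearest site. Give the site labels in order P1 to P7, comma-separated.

P1 → J (d²=185.95)
P2 → M (d²=84.55)
P3 → M (d²=145.50)
P4 → P (d²=185.44)
P5 → J (d²=61.86)
P6 → P (d²=17.35)
P7 → A (d²=33.86)

J, M, M, P, J, P, A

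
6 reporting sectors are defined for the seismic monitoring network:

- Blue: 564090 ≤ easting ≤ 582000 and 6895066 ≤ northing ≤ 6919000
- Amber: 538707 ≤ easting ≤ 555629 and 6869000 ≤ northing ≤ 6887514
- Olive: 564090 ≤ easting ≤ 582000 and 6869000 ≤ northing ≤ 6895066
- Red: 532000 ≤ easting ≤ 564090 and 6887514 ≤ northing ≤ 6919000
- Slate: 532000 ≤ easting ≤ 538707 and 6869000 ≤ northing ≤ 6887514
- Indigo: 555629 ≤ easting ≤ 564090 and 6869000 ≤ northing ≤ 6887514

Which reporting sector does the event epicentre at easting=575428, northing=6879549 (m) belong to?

The point has easting = 575428 and northing = 6879549.
Only Olive satisfies 564090 ≤ easting ≤ 582000 and 6869000 ≤ northing ≤ 6895066.

Olive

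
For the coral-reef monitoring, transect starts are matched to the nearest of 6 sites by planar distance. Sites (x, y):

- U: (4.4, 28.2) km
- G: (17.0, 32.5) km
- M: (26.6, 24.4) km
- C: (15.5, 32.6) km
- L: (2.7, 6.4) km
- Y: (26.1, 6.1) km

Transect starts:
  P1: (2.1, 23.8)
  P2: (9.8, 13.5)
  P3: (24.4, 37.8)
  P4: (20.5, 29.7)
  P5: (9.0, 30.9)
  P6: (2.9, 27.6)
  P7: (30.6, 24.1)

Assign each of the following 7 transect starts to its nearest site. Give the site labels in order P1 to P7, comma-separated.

P1 → U (d²=24.65)
P2 → L (d²=100.82)
P3 → G (d²=82.85)
P4 → G (d²=20.09)
P5 → U (d²=28.45)
P6 → U (d²=2.61)
P7 → M (d²=16.09)

U, L, G, G, U, U, M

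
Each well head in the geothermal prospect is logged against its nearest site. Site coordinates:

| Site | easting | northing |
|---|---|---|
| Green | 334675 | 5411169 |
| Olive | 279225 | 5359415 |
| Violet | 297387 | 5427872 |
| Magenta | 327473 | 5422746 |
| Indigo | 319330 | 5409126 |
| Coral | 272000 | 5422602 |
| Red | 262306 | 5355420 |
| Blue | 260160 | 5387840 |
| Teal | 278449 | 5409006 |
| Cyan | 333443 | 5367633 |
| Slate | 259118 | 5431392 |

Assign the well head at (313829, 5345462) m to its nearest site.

Squared distances to each site:
Green: 4751965565.000; Olive: 1392123025.000; Violet: 7061747464.000; Magenta: 6158975392.000; Indigo: 4083365897.000; Coral: 7700244841.000; Red: 2753781293.000; Blue: 4676256445.000; Teal: 5289584336.000; Cyan: 876262237.000; Slate: 10377258421.000.
Minimum at Cyan.

Cyan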